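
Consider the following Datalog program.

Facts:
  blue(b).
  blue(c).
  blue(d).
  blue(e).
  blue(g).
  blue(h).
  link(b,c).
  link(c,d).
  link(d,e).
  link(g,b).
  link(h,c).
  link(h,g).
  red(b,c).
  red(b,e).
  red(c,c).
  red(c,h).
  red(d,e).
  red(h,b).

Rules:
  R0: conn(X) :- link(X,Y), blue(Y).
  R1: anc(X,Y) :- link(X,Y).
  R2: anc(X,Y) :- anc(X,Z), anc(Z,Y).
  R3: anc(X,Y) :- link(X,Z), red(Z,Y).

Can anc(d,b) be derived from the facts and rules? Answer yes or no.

round 1: derive anc(b,c) via R1 from link(b,c)
round 1: derive anc(c,d) via R1 from link(c,d)
round 1: derive anc(d,e) via R1 from link(d,e)
round 1: derive anc(g,b) via R1 from link(g,b)
round 1: derive anc(h,c) via R1 from link(h,c)
round 1: derive anc(h,g) via R1 from link(h,g)
round 1: derive anc(b,h) via R3 from link(b,c), red(c,h)
round 1: derive anc(c,e) via R3 from link(c,d), red(d,e)
round 1: derive anc(g,c) via R3 from link(g,b), red(b,c)
round 1: derive anc(g,e) via R3 from link(g,b), red(b,e)
round 1: derive anc(h,h) via R3 from link(h,c), red(c,h)
round 2: derive anc(b,d) via R2 from anc(b,c), anc(c,d)
round 2: derive anc(b,e) via R2 from anc(b,c), anc(c,e)
round 2: derive anc(b,g) via R2 from anc(b,h), anc(h,g)
round 2: derive anc(g,d) via R2 from anc(g,c), anc(c,d)
round 2: derive anc(g,h) via R2 from anc(g,b), anc(b,h)
round 2: derive anc(h,b) via R2 from anc(h,g), anc(g,b)
round 2: derive anc(h,d) via R2 from anc(h,c), anc(c,d)
round 2: derive anc(h,e) via R2 from anc(h,c), anc(c,e)
round 3: derive anc(b,b) via R2 from anc(b,g), anc(g,b)
round 3: derive anc(g,g) via R2 from anc(g,b), anc(b,g)

no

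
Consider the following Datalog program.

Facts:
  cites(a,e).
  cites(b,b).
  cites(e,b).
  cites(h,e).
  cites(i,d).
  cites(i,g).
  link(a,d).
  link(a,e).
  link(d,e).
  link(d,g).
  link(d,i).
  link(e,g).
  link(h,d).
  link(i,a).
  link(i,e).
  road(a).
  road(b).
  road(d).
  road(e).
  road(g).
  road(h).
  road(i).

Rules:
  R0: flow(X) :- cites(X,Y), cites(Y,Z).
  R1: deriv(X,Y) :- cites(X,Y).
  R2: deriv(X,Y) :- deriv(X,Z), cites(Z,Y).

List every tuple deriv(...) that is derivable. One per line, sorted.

deriv(a,b)
deriv(a,e)
deriv(b,b)
deriv(e,b)
deriv(h,b)
deriv(h,e)
deriv(i,d)
deriv(i,g)

round 1: derive deriv(a,e) via R1 from cites(a,e)
round 1: derive deriv(b,b) via R1 from cites(b,b)
round 1: derive deriv(e,b) via R1 from cites(e,b)
round 1: derive deriv(h,e) via R1 from cites(h,e)
round 1: derive deriv(i,d) via R1 from cites(i,d)
round 1: derive deriv(i,g) via R1 from cites(i,g)
round 2: derive deriv(a,b) via R2 from deriv(a,e), cites(e,b)
round 2: derive deriv(h,b) via R2 from deriv(h,e), cites(e,b)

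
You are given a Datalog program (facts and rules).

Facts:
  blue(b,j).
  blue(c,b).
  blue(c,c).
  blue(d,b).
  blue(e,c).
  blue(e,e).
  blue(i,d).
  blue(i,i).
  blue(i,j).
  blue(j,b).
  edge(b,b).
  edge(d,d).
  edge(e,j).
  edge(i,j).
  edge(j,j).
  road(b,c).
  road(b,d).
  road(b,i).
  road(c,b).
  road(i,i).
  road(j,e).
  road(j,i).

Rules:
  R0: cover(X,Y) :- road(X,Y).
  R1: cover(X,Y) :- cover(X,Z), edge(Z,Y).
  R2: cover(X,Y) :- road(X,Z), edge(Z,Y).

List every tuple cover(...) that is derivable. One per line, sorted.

round 1: derive cover(b,c) via R0 from road(b,c)
round 1: derive cover(b,d) via R0 from road(b,d)
round 1: derive cover(b,i) via R0 from road(b,i)
round 1: derive cover(c,b) via R0 from road(c,b)
round 1: derive cover(i,i) via R0 from road(i,i)
round 1: derive cover(j,e) via R0 from road(j,e)
round 1: derive cover(j,i) via R0 from road(j,i)
round 1: derive cover(b,j) via R2 from road(b,i), edge(i,j)
round 1: derive cover(i,j) via R2 from road(i,i), edge(i,j)
round 1: derive cover(j,j) via R2 from road(j,e), edge(e,j)

cover(b,c)
cover(b,d)
cover(b,i)
cover(b,j)
cover(c,b)
cover(i,i)
cover(i,j)
cover(j,e)
cover(j,i)
cover(j,j)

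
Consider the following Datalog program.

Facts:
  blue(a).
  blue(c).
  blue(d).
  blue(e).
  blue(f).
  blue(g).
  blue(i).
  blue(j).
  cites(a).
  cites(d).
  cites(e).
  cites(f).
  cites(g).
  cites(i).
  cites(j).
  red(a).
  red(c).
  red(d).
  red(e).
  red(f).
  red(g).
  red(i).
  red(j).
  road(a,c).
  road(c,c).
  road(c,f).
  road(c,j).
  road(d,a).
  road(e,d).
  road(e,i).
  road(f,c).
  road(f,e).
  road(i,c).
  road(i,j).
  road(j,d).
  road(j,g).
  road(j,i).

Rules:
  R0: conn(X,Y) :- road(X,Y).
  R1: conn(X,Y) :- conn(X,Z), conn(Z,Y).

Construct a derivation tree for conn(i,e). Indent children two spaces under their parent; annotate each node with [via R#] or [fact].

round 1: derive conn(a,c) via R0 from road(a,c)
round 1: derive conn(c,c) via R0 from road(c,c)
round 1: derive conn(c,f) via R0 from road(c,f)
round 1: derive conn(c,j) via R0 from road(c,j)
round 1: derive conn(d,a) via R0 from road(d,a)
round 1: derive conn(e,d) via R0 from road(e,d)
round 1: derive conn(e,i) via R0 from road(e,i)
round 1: derive conn(f,c) via R0 from road(f,c)
round 1: derive conn(f,e) via R0 from road(f,e)
round 1: derive conn(i,c) via R0 from road(i,c)
round 1: derive conn(i,j) via R0 from road(i,j)
round 1: derive conn(j,d) via R0 from road(j,d)
round 1: derive conn(j,g) via R0 from road(j,g)
round 1: derive conn(j,i) via R0 from road(j,i)
round 2: derive conn(a,f) via R1 from conn(a,c), conn(c,f)
round 2: derive conn(a,j) via R1 from conn(a,c), conn(c,j)
round 2: derive conn(c,d) via R1 from conn(c,j), conn(j,d)
round 2: derive conn(c,e) via R1 from conn(c,f), conn(f,e)
round 2: derive conn(c,g) via R1 from conn(c,j), conn(j,g)
round 2: derive conn(c,i) via R1 from conn(c,j), conn(j,i)
round 2: derive conn(d,c) via R1 from conn(d,a), conn(a,c)
round 2: derive conn(e,a) via R1 from conn(e,d), conn(d,a)
round 2: derive conn(e,c) via R1 from conn(e,i), conn(i,c)
round 2: derive conn(e,j) via R1 from conn(e,i), conn(i,j)
round 2: derive conn(f,d) via R1 from conn(f,e), conn(e,d)
round 2: derive conn(f,f) via R1 from conn(f,c), conn(c,f)
round 2: derive conn(f,i) via R1 from conn(f,e), conn(e,i)
round 2: derive conn(f,j) via R1 from conn(f,c), conn(c,j)
round 2: derive conn(i,d) via R1 from conn(i,j), conn(j,d)
round 2: derive conn(i,f) via R1 from conn(i,c), conn(c,f)
round 2: derive conn(i,g) via R1 from conn(i,j), conn(j,g)
round 2: derive conn(i,i) via R1 from conn(i,j), conn(j,i)
round 2: derive conn(j,a) via R1 from conn(j,d), conn(d,a)
round 2: derive conn(j,c) via R1 from conn(j,i), conn(i,c)
round 2: derive conn(j,j) via R1 from conn(j,i), conn(i,j)
round 3: derive conn(a,a) via R1 from conn(a,j), conn(j,a)
round 3: derive conn(a,d) via R1 from conn(a,c), conn(c,d)
round 3: derive conn(a,e) via R1 from conn(a,c), conn(c,e)
round 3: derive conn(a,g) via R1 from conn(a,c), conn(c,g)
round 3: derive conn(a,i) via R1 from conn(a,c), conn(c,i)
round 3: derive conn(c,a) via R1 from conn(c,d), conn(d,a)
round 3: derive conn(d,d) via R1 from conn(d,c), conn(c,d)
round 3: derive conn(d,e) via R1 from conn(d,c), conn(c,e)
round 3: derive conn(d,f) via R1 from conn(d,a), conn(a,f)
round 3: derive conn(d,g) via R1 from conn(d,c), conn(c,g)
round 3: derive conn(d,i) via R1 from conn(d,c), conn(c,i)
round 3: derive conn(d,j) via R1 from conn(d,a), conn(a,j)
round 3: derive conn(e,e) via R1 from conn(e,c), conn(c,e)
round 3: derive conn(e,f) via R1 from conn(e,a), conn(a,f)
round 3: derive conn(e,g) via R1 from conn(e,c), conn(c,g)
round 3: derive conn(f,a) via R1 from conn(f,d), conn(d,a)
round 3: derive conn(f,g) via R1 from conn(f,c), conn(c,g)
round 3: derive conn(i,a) via R1 from conn(i,d), conn(d,a)
round 3: derive conn(i,e) via R1 from conn(i,c), conn(c,e)
round 3: derive conn(j,e) via R1 from conn(j,c), conn(c,e)
round 3: derive conn(j,f) via R1 from conn(j,a), conn(a,f)

conn(i,e)  [via R1]
  conn(i,c)  [via R0]
    road(i,c)  [fact]
  conn(c,e)  [via R1]
    conn(c,f)  [via R0]
      road(c,f)  [fact]
    conn(f,e)  [via R0]
      road(f,e)  [fact]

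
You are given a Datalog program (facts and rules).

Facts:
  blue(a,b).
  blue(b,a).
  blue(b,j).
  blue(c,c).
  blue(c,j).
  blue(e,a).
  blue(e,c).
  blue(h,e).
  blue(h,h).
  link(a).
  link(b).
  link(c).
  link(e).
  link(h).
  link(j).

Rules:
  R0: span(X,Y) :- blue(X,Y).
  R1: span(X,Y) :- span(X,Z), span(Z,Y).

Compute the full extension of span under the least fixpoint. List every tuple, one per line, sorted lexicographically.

span(a,a)
span(a,b)
span(a,j)
span(b,a)
span(b,b)
span(b,j)
span(c,c)
span(c,j)
span(e,a)
span(e,b)
span(e,c)
span(e,j)
span(h,a)
span(h,b)
span(h,c)
span(h,e)
span(h,h)
span(h,j)

round 1: derive span(a,b) via R0 from blue(a,b)
round 1: derive span(b,a) via R0 from blue(b,a)
round 1: derive span(b,j) via R0 from blue(b,j)
round 1: derive span(c,c) via R0 from blue(c,c)
round 1: derive span(c,j) via R0 from blue(c,j)
round 1: derive span(e,a) via R0 from blue(e,a)
round 1: derive span(e,c) via R0 from blue(e,c)
round 1: derive span(h,e) via R0 from blue(h,e)
round 1: derive span(h,h) via R0 from blue(h,h)
round 2: derive span(a,a) via R1 from span(a,b), span(b,a)
round 2: derive span(a,j) via R1 from span(a,b), span(b,j)
round 2: derive span(b,b) via R1 from span(b,a), span(a,b)
round 2: derive span(e,b) via R1 from span(e,a), span(a,b)
round 2: derive span(e,j) via R1 from span(e,c), span(c,j)
round 2: derive span(h,a) via R1 from span(h,e), span(e,a)
round 2: derive span(h,c) via R1 from span(h,e), span(e,c)
round 3: derive span(h,b) via R1 from span(h,a), span(a,b)
round 3: derive span(h,j) via R1 from span(h,a), span(a,j)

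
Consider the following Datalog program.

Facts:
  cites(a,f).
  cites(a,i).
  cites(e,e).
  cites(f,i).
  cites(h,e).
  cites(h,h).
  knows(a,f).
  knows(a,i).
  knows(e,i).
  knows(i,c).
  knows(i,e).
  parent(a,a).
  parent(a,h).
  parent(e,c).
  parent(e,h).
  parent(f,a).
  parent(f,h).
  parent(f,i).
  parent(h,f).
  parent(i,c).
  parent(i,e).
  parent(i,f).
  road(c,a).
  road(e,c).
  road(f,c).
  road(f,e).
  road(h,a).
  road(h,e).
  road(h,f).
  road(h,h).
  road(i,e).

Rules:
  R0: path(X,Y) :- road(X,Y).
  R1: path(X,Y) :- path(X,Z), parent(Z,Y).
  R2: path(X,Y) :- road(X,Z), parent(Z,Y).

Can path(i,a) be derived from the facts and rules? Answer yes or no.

round 1: derive path(c,a) via R0 from road(c,a)
round 1: derive path(e,c) via R0 from road(e,c)
round 1: derive path(f,c) via R0 from road(f,c)
round 1: derive path(f,e) via R0 from road(f,e)
round 1: derive path(h,a) via R0 from road(h,a)
round 1: derive path(h,e) via R0 from road(h,e)
round 1: derive path(h,f) via R0 from road(h,f)
round 1: derive path(h,h) via R0 from road(h,h)
round 1: derive path(i,e) via R0 from road(i,e)
round 1: derive path(c,h) via R2 from road(c,a), parent(a,h)
round 1: derive path(f,h) via R2 from road(f,e), parent(e,h)
round 1: derive path(h,c) via R2 from road(h,e), parent(e,c)
round 1: derive path(h,i) via R2 from road(h,f), parent(f,i)
round 1: derive path(i,c) via R2 from road(i,e), parent(e,c)
round 1: derive path(i,h) via R2 from road(i,e), parent(e,h)
round 2: derive path(c,f) via R1 from path(c,h), parent(h,f)
round 2: derive path(f,f) via R1 from path(f,h), parent(h,f)
round 2: derive path(i,f) via R1 from path(i,h), parent(h,f)
round 3: derive path(c,i) via R1 from path(c,f), parent(f,i)
round 3: derive path(f,a) via R1 from path(f,f), parent(f,a)
round 3: derive path(f,i) via R1 from path(f,f), parent(f,i)
round 3: derive path(i,a) via R1 from path(i,f), parent(f,a)
round 3: derive path(i,i) via R1 from path(i,f), parent(f,i)
round 4: derive path(c,c) via R1 from path(c,i), parent(i,c)
round 4: derive path(c,e) via R1 from path(c,i), parent(i,e)

yes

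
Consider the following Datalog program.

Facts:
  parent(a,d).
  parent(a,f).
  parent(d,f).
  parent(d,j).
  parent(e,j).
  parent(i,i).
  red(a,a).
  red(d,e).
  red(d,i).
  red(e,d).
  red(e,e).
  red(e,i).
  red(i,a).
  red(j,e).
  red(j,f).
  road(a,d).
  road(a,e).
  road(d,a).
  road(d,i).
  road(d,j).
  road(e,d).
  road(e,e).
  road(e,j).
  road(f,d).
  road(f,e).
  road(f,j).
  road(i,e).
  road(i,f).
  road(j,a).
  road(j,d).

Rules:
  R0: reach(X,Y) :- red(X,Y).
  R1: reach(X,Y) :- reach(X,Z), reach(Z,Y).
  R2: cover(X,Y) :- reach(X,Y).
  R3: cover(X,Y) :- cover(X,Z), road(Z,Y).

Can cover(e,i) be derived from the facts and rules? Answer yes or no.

yes

round 1: derive reach(a,a) via R0 from red(a,a)
round 1: derive reach(d,e) via R0 from red(d,e)
round 1: derive reach(d,i) via R0 from red(d,i)
round 1: derive reach(e,d) via R0 from red(e,d)
round 1: derive reach(e,e) via R0 from red(e,e)
round 1: derive reach(e,i) via R0 from red(e,i)
round 1: derive reach(i,a) via R0 from red(i,a)
round 1: derive reach(j,e) via R0 from red(j,e)
round 1: derive reach(j,f) via R0 from red(j,f)
round 2: derive reach(d,a) via R1 from reach(d,i), reach(i,a)
round 2: derive reach(d,d) via R1 from reach(d,e), reach(e,d)
round 2: derive reach(e,a) via R1 from reach(e,i), reach(i,a)
round 2: derive reach(j,d) via R1 from reach(j,e), reach(e,d)
round 2: derive reach(j,i) via R1 from reach(j,e), reach(e,i)
round 2: derive cover(a,a) via R2 from reach(a,a)
round 2: derive cover(d,e) via R2 from reach(d,e)
round 2: derive cover(d,i) via R2 from reach(d,i)
round 2: derive cover(e,d) via R2 from reach(e,d)
round 2: derive cover(e,e) via R2 from reach(e,e)
round 2: derive cover(e,i) via R2 from reach(e,i)
round 2: derive cover(i,a) via R2 from reach(i,a)
round 2: derive cover(j,e) via R2 from reach(j,e)
round 2: derive cover(j,f) via R2 from reach(j,f)
round 3: derive reach(j,a) via R1 from reach(j,d), reach(d,a)
round 3: derive cover(d,a) via R2 from reach(d,a)
round 3: derive cover(d,d) via R2 from reach(d,d)
round 3: derive cover(e,a) via R2 from reach(e,a)
round 3: derive cover(j,d) via R2 from reach(j,d)
round 3: derive cover(j,i) via R2 from reach(j,i)
round 3: derive cover(a,d) via R3 from cover(a,a), road(a,d)
round 3: derive cover(a,e) via R3 from cover(a,a), road(a,e)
round 3: derive cover(d,f) via R3 from cover(d,i), road(i,f)
round 3: derive cover(d,j) via R3 from cover(d,e), road(e,j)
round 3: derive cover(e,f) via R3 from cover(e,i), road(i,f)
round 3: derive cover(e,j) via R3 from cover(e,d), road(d,j)
round 3: derive cover(i,d) via R3 from cover(i,a), road(a,d)
round 3: derive cover(i,e) via R3 from cover(i,a), road(a,e)
round 3: derive cover(j,j) via R3 from cover(j,e), road(e,j)
round 4: derive cover(j,a) via R2 from reach(j,a)
round 4: derive cover(a,i) via R3 from cover(a,d), road(d,i)
round 4: derive cover(a,j) via R3 from cover(a,d), road(d,j)
round 4: derive cover(i,i) via R3 from cover(i,d), road(d,i)
round 4: derive cover(i,j) via R3 from cover(i,d), road(d,j)
round 5: derive cover(a,f) via R3 from cover(a,i), road(i,f)
round 5: derive cover(i,f) via R3 from cover(i,i), road(i,f)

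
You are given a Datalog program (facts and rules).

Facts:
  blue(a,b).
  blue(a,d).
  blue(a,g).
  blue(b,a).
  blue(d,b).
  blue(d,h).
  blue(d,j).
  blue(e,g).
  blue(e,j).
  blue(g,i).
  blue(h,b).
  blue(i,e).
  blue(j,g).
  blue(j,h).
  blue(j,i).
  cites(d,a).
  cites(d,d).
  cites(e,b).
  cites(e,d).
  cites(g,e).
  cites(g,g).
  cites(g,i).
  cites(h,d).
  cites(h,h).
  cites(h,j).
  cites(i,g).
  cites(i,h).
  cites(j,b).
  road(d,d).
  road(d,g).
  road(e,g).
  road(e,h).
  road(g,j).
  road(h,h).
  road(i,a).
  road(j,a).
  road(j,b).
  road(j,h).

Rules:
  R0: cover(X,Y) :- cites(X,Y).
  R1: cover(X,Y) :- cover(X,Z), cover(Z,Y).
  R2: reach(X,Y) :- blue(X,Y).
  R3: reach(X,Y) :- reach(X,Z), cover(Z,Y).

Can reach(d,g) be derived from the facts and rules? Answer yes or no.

no

round 1: derive cover(d,a) via R0 from cites(d,a)
round 1: derive cover(d,d) via R0 from cites(d,d)
round 1: derive cover(e,b) via R0 from cites(e,b)
round 1: derive cover(e,d) via R0 from cites(e,d)
round 1: derive cover(g,e) via R0 from cites(g,e)
round 1: derive cover(g,g) via R0 from cites(g,g)
round 1: derive cover(g,i) via R0 from cites(g,i)
round 1: derive cover(h,d) via R0 from cites(h,d)
round 1: derive cover(h,h) via R0 from cites(h,h)
round 1: derive cover(h,j) via R0 from cites(h,j)
round 1: derive cover(i,g) via R0 from cites(i,g)
round 1: derive cover(i,h) via R0 from cites(i,h)
round 1: derive cover(j,b) via R0 from cites(j,b)
round 1: derive reach(a,b) via R2 from blue(a,b)
round 1: derive reach(a,d) via R2 from blue(a,d)
round 1: derive reach(a,g) via R2 from blue(a,g)
round 1: derive reach(b,a) via R2 from blue(b,a)
round 1: derive reach(d,b) via R2 from blue(d,b)
round 1: derive reach(d,h) via R2 from blue(d,h)
round 1: derive reach(d,j) via R2 from blue(d,j)
round 1: derive reach(e,g) via R2 from blue(e,g)
round 1: derive reach(e,j) via R2 from blue(e,j)
round 1: derive reach(g,i) via R2 from blue(g,i)
round 1: derive reach(h,b) via R2 from blue(h,b)
round 1: derive reach(i,e) via R2 from blue(i,e)
round 1: derive reach(j,g) via R2 from blue(j,g)
round 1: derive reach(j,h) via R2 from blue(j,h)
round 1: derive reach(j,i) via R2 from blue(j,i)
round 2: derive cover(e,a) via R1 from cover(e,d), cover(d,a)
round 2: derive cover(g,b) via R1 from cover(g,e), cover(e,b)
round 2: derive cover(g,d) via R1 from cover(g,e), cover(e,d)
round 2: derive cover(g,h) via R1 from cover(g,i), cover(i,h)
round 2: derive cover(h,a) via R1 from cover(h,d), cover(d,a)
round 2: derive cover(h,b) via R1 from cover(h,j), cover(j,b)
round 2: derive cover(i,d) via R1 from cover(i,h), cover(h,d)
round 2: derive cover(i,e) via R1 from cover(i,g), cover(g,e)
round 2: derive cover(i,i) via R1 from cover(i,g), cover(g,i)
round 2: derive cover(i,j) via R1 from cover(i,h), cover(h,j)
round 2: derive reach(a,a) via R3 from reach(a,d), cover(d,a)
round 2: derive reach(a,e) via R3 from reach(a,g), cover(g,e)
round 2: derive reach(a,i) via R3 from reach(a,g), cover(g,i)
round 2: derive reach(d,d) via R3 from reach(d,h), cover(h,d)
round 2: derive reach(e,b) via R3 from reach(e,j), cover(j,b)
round 2: derive reach(e,e) via R3 from reach(e,g), cover(g,e)
round 2: derive reach(e,i) via R3 from reach(e,g), cover(g,i)
round 2: derive reach(g,g) via R3 from reach(g,i), cover(i,g)
round 2: derive reach(g,h) via R3 from reach(g,i), cover(i,h)
round 2: derive reach(i,b) via R3 from reach(i,e), cover(e,b)
round 2: derive reach(i,d) via R3 from reach(i,e), cover(e,d)
round 2: derive reach(j,d) via R3 from reach(j,h), cover(h,d)
round 2: derive reach(j,e) via R3 from reach(j,g), cover(g,e)
round 2: derive reach(j,j) via R3 from reach(j,h), cover(h,j)
round 3: derive cover(g,a) via R1 from cover(g,d), cover(d,a)
round 3: derive cover(g,j) via R1 from cover(g,h), cover(h,j)
round 3: derive cover(i,a) via R1 from cover(i,d), cover(d,a)
round 3: derive cover(i,b) via R1 from cover(i,e), cover(e,b)
round 3: derive reach(a,h) via R3 from reach(a,g), cover(g,h)
round 3: derive reach(a,j) via R3 from reach(a,i), cover(i,j)
round 3: derive reach(d,a) via R3 from reach(d,d), cover(d,a)
round 3: derive reach(e,a) via R3 from reach(e,e), cover(e,a)
round 3: derive reach(e,d) via R3 from reach(e,e), cover(e,d)
round 3: derive reach(e,h) via R3 from reach(e,g), cover(g,h)
round 3: derive reach(g,a) via R3 from reach(g,h), cover(h,a)
round 3: derive reach(g,b) via R3 from reach(g,g), cover(g,b)
round 3: derive reach(g,d) via R3 from reach(g,g), cover(g,d)
round 3: derive reach(g,e) via R3 from reach(g,g), cover(g,e)
round 3: derive reach(g,j) via R3 from reach(g,h), cover(h,j)
round 3: derive reach(i,a) via R3 from reach(i,d), cover(d,a)
round 3: derive reach(j,a) via R3 from reach(j,d), cover(d,a)
round 3: derive reach(j,b) via R3 from reach(j,e), cover(e,b)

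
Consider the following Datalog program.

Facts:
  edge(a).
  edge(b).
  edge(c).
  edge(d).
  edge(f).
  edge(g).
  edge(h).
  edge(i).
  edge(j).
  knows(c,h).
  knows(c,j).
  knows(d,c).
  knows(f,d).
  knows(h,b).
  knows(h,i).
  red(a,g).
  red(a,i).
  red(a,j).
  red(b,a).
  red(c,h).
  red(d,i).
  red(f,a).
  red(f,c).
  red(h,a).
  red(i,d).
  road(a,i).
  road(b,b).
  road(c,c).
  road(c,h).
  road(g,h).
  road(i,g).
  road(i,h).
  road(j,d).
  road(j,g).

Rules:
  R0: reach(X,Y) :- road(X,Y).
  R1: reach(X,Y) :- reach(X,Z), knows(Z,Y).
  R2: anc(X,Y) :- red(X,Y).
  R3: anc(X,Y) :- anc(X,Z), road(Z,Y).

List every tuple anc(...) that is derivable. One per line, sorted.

anc(a,d)
anc(a,g)
anc(a,h)
anc(a,i)
anc(a,j)
anc(b,a)
anc(b,g)
anc(b,h)
anc(b,i)
anc(c,h)
anc(d,g)
anc(d,h)
anc(d,i)
anc(f,a)
anc(f,c)
anc(f,g)
anc(f,h)
anc(f,i)
anc(h,a)
anc(h,g)
anc(h,h)
anc(h,i)
anc(i,d)

round 1: derive anc(a,g) via R2 from red(a,g)
round 1: derive anc(a,i) via R2 from red(a,i)
round 1: derive anc(a,j) via R2 from red(a,j)
round 1: derive anc(b,a) via R2 from red(b,a)
round 1: derive anc(c,h) via R2 from red(c,h)
round 1: derive anc(d,i) via R2 from red(d,i)
round 1: derive anc(f,a) via R2 from red(f,a)
round 1: derive anc(f,c) via R2 from red(f,c)
round 1: derive anc(h,a) via R2 from red(h,a)
round 1: derive anc(i,d) via R2 from red(i,d)
round 2: derive anc(a,d) via R3 from anc(a,j), road(j,d)
round 2: derive anc(a,h) via R3 from anc(a,g), road(g,h)
round 2: derive anc(b,i) via R3 from anc(b,a), road(a,i)
round 2: derive anc(d,g) via R3 from anc(d,i), road(i,g)
round 2: derive anc(d,h) via R3 from anc(d,i), road(i,h)
round 2: derive anc(f,h) via R3 from anc(f,c), road(c,h)
round 2: derive anc(f,i) via R3 from anc(f,a), road(a,i)
round 2: derive anc(h,i) via R3 from anc(h,a), road(a,i)
round 3: derive anc(b,g) via R3 from anc(b,i), road(i,g)
round 3: derive anc(b,h) via R3 from anc(b,i), road(i,h)
round 3: derive anc(f,g) via R3 from anc(f,i), road(i,g)
round 3: derive anc(h,g) via R3 from anc(h,i), road(i,g)
round 3: derive anc(h,h) via R3 from anc(h,i), road(i,h)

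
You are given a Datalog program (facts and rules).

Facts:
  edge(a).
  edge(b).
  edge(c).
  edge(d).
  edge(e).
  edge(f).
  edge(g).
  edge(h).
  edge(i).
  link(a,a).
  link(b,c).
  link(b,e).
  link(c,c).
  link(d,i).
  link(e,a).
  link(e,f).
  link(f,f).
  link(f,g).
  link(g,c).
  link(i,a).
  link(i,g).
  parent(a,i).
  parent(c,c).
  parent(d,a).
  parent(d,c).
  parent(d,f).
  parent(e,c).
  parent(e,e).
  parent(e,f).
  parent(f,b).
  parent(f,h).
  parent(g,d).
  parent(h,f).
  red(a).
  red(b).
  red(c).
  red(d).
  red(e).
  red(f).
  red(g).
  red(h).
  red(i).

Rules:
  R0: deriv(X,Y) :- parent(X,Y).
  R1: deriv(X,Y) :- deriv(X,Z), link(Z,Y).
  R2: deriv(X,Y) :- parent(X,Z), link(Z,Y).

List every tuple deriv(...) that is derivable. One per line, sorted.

deriv(a,a)
deriv(a,c)
deriv(a,g)
deriv(a,i)
deriv(c,c)
deriv(d,a)
deriv(d,c)
deriv(d,f)
deriv(d,g)
deriv(e,a)
deriv(e,c)
deriv(e,e)
deriv(e,f)
deriv(e,g)
deriv(f,a)
deriv(f,b)
deriv(f,c)
deriv(f,e)
deriv(f,f)
deriv(f,g)
deriv(f,h)
deriv(g,a)
deriv(g,c)
deriv(g,d)
deriv(g,g)
deriv(g,i)
deriv(h,c)
deriv(h,f)
deriv(h,g)

round 1: derive deriv(a,i) via R0 from parent(a,i)
round 1: derive deriv(c,c) via R0 from parent(c,c)
round 1: derive deriv(d,a) via R0 from parent(d,a)
round 1: derive deriv(d,c) via R0 from parent(d,c)
round 1: derive deriv(d,f) via R0 from parent(d,f)
round 1: derive deriv(e,c) via R0 from parent(e,c)
round 1: derive deriv(e,e) via R0 from parent(e,e)
round 1: derive deriv(e,f) via R0 from parent(e,f)
round 1: derive deriv(f,b) via R0 from parent(f,b)
round 1: derive deriv(f,h) via R0 from parent(f,h)
round 1: derive deriv(g,d) via R0 from parent(g,d)
round 1: derive deriv(h,f) via R0 from parent(h,f)
round 1: derive deriv(a,a) via R2 from parent(a,i), link(i,a)
round 1: derive deriv(a,g) via R2 from parent(a,i), link(i,g)
round 1: derive deriv(d,g) via R2 from parent(d,f), link(f,g)
round 1: derive deriv(e,a) via R2 from parent(e,e), link(e,a)
round 1: derive deriv(e,g) via R2 from parent(e,f), link(f,g)
round 1: derive deriv(f,c) via R2 from parent(f,b), link(b,c)
round 1: derive deriv(f,e) via R2 from parent(f,b), link(b,e)
round 1: derive deriv(g,i) via R2 from parent(g,d), link(d,i)
round 1: derive deriv(h,g) via R2 from parent(h,f), link(f,g)
round 2: derive deriv(a,c) via R1 from deriv(a,g), link(g,c)
round 2: derive deriv(f,a) via R1 from deriv(f,e), link(e,a)
round 2: derive deriv(f,f) via R1 from deriv(f,e), link(e,f)
round 2: derive deriv(g,a) via R1 from deriv(g,i), link(i,a)
round 2: derive deriv(g,g) via R1 from deriv(g,i), link(i,g)
round 2: derive deriv(h,c) via R1 from deriv(h,g), link(g,c)
round 3: derive deriv(f,g) via R1 from deriv(f,f), link(f,g)
round 3: derive deriv(g,c) via R1 from deriv(g,g), link(g,c)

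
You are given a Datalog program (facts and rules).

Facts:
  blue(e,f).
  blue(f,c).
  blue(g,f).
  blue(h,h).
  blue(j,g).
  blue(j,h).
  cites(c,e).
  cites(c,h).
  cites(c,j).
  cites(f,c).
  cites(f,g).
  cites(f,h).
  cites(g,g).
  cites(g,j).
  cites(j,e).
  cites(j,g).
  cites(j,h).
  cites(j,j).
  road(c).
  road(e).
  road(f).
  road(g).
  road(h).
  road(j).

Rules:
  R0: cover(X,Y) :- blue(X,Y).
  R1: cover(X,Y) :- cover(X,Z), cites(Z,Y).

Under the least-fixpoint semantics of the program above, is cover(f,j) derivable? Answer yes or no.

yes

round 1: derive cover(e,f) via R0 from blue(e,f)
round 1: derive cover(f,c) via R0 from blue(f,c)
round 1: derive cover(g,f) via R0 from blue(g,f)
round 1: derive cover(h,h) via R0 from blue(h,h)
round 1: derive cover(j,g) via R0 from blue(j,g)
round 1: derive cover(j,h) via R0 from blue(j,h)
round 2: derive cover(e,c) via R1 from cover(e,f), cites(f,c)
round 2: derive cover(e,g) via R1 from cover(e,f), cites(f,g)
round 2: derive cover(e,h) via R1 from cover(e,f), cites(f,h)
round 2: derive cover(f,e) via R1 from cover(f,c), cites(c,e)
round 2: derive cover(f,h) via R1 from cover(f,c), cites(c,h)
round 2: derive cover(f,j) via R1 from cover(f,c), cites(c,j)
round 2: derive cover(g,c) via R1 from cover(g,f), cites(f,c)
round 2: derive cover(g,g) via R1 from cover(g,f), cites(f,g)
round 2: derive cover(g,h) via R1 from cover(g,f), cites(f,h)
round 2: derive cover(j,j) via R1 from cover(j,g), cites(g,j)
round 3: derive cover(e,e) via R1 from cover(e,c), cites(c,e)
round 3: derive cover(e,j) via R1 from cover(e,c), cites(c,j)
round 3: derive cover(f,g) via R1 from cover(f,j), cites(j,g)
round 3: derive cover(g,e) via R1 from cover(g,c), cites(c,e)
round 3: derive cover(g,j) via R1 from cover(g,c), cites(c,j)
round 3: derive cover(j,e) via R1 from cover(j,j), cites(j,e)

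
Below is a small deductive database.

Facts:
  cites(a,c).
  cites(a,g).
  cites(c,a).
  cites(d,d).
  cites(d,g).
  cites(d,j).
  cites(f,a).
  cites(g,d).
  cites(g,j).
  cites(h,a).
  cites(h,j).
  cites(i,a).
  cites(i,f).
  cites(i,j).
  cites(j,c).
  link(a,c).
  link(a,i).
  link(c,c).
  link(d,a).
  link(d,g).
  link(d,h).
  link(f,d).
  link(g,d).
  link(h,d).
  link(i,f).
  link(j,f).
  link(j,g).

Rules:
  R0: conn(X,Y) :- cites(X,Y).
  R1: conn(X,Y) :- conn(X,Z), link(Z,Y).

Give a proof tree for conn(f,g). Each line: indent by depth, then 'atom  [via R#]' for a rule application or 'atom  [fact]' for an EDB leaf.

round 1: derive conn(a,c) via R0 from cites(a,c)
round 1: derive conn(a,g) via R0 from cites(a,g)
round 1: derive conn(c,a) via R0 from cites(c,a)
round 1: derive conn(d,d) via R0 from cites(d,d)
round 1: derive conn(d,g) via R0 from cites(d,g)
round 1: derive conn(d,j) via R0 from cites(d,j)
round 1: derive conn(f,a) via R0 from cites(f,a)
round 1: derive conn(g,d) via R0 from cites(g,d)
round 1: derive conn(g,j) via R0 from cites(g,j)
round 1: derive conn(h,a) via R0 from cites(h,a)
round 1: derive conn(h,j) via R0 from cites(h,j)
round 1: derive conn(i,a) via R0 from cites(i,a)
round 1: derive conn(i,f) via R0 from cites(i,f)
round 1: derive conn(i,j) via R0 from cites(i,j)
round 1: derive conn(j,c) via R0 from cites(j,c)
round 2: derive conn(a,d) via R1 from conn(a,g), link(g,d)
round 2: derive conn(c,c) via R1 from conn(c,a), link(a,c)
round 2: derive conn(c,i) via R1 from conn(c,a), link(a,i)
round 2: derive conn(d,a) via R1 from conn(d,d), link(d,a)
round 2: derive conn(d,f) via R1 from conn(d,j), link(j,f)
round 2: derive conn(d,h) via R1 from conn(d,d), link(d,h)
round 2: derive conn(f,c) via R1 from conn(f,a), link(a,c)
round 2: derive conn(f,i) via R1 from conn(f,a), link(a,i)
round 2: derive conn(g,a) via R1 from conn(g,d), link(d,a)
round 2: derive conn(g,f) via R1 from conn(g,j), link(j,f)
round 2: derive conn(g,g) via R1 from conn(g,d), link(d,g)
round 2: derive conn(g,h) via R1 from conn(g,d), link(d,h)
round 2: derive conn(h,c) via R1 from conn(h,a), link(a,c)
round 2: derive conn(h,f) via R1 from conn(h,j), link(j,f)
round 2: derive conn(h,g) via R1 from conn(h,j), link(j,g)
round 2: derive conn(h,i) via R1 from conn(h,a), link(a,i)
round 2: derive conn(i,c) via R1 from conn(i,a), link(a,c)
round 2: derive conn(i,d) via R1 from conn(i,f), link(f,d)
round 2: derive conn(i,g) via R1 from conn(i,j), link(j,g)
round 2: derive conn(i,i) via R1 from conn(i,a), link(a,i)
round 3: derive conn(a,a) via R1 from conn(a,d), link(d,a)
round 3: derive conn(a,h) via R1 from conn(a,d), link(d,h)
round 3: derive conn(c,f) via R1 from conn(c,i), link(i,f)
round 3: derive conn(d,c) via R1 from conn(d,a), link(a,c)
round 3: derive conn(d,i) via R1 from conn(d,a), link(a,i)
round 3: derive conn(f,f) via R1 from conn(f,i), link(i,f)
round 3: derive conn(g,c) via R1 from conn(g,a), link(a,c)
round 3: derive conn(g,i) via R1 from conn(g,a), link(a,i)
round 3: derive conn(h,d) via R1 from conn(h,f), link(f,d)
round 3: derive conn(i,h) via R1 from conn(i,d), link(d,h)
round 4: derive conn(a,i) via R1 from conn(a,a), link(a,i)
round 4: derive conn(c,d) via R1 from conn(c,f), link(f,d)
round 4: derive conn(f,d) via R1 from conn(f,f), link(f,d)
round 4: derive conn(h,h) via R1 from conn(h,d), link(d,h)
round 5: derive conn(a,f) via R1 from conn(a,i), link(i,f)
round 5: derive conn(c,g) via R1 from conn(c,d), link(d,g)
round 5: derive conn(c,h) via R1 from conn(c,d), link(d,h)
round 5: derive conn(f,g) via R1 from conn(f,d), link(d,g)
round 5: derive conn(f,h) via R1 from conn(f,d), link(d,h)

conn(f,g)  [via R1]
  conn(f,d)  [via R1]
    conn(f,f)  [via R1]
      conn(f,i)  [via R1]
        conn(f,a)  [via R0]
          cites(f,a)  [fact]
        link(a,i)  [fact]
      link(i,f)  [fact]
    link(f,d)  [fact]
  link(d,g)  [fact]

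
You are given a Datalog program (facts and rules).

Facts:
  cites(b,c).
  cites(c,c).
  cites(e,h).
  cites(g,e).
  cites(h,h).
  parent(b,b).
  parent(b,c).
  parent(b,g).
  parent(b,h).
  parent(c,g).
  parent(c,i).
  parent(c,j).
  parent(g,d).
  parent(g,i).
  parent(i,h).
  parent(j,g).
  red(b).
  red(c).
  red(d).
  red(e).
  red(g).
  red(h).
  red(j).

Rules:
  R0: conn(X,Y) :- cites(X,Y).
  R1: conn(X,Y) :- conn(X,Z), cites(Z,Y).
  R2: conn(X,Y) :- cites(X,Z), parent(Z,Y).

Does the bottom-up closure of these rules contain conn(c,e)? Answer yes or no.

round 1: derive conn(b,c) via R0 from cites(b,c)
round 1: derive conn(c,c) via R0 from cites(c,c)
round 1: derive conn(e,h) via R0 from cites(e,h)
round 1: derive conn(g,e) via R0 from cites(g,e)
round 1: derive conn(h,h) via R0 from cites(h,h)
round 1: derive conn(b,g) via R2 from cites(b,c), parent(c,g)
round 1: derive conn(b,i) via R2 from cites(b,c), parent(c,i)
round 1: derive conn(b,j) via R2 from cites(b,c), parent(c,j)
round 1: derive conn(c,g) via R2 from cites(c,c), parent(c,g)
round 1: derive conn(c,i) via R2 from cites(c,c), parent(c,i)
round 1: derive conn(c,j) via R2 from cites(c,c), parent(c,j)
round 2: derive conn(b,e) via R1 from conn(b,g), cites(g,e)
round 2: derive conn(c,e) via R1 from conn(c,g), cites(g,e)
round 2: derive conn(g,h) via R1 from conn(g,e), cites(e,h)
round 3: derive conn(b,h) via R1 from conn(b,e), cites(e,h)
round 3: derive conn(c,h) via R1 from conn(c,e), cites(e,h)

yes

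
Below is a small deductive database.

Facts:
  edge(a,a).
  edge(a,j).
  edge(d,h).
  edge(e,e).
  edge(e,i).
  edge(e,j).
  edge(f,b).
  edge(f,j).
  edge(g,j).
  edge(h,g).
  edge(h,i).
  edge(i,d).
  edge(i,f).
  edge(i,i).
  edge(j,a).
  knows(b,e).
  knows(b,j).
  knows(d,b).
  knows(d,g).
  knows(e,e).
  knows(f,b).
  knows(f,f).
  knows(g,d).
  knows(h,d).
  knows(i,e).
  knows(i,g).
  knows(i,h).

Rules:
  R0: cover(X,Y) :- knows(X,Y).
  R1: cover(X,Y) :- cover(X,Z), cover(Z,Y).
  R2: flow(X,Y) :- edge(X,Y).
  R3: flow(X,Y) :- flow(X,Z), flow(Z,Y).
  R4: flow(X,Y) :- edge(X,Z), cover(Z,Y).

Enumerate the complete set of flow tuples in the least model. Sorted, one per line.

round 1: derive cover(b,e) via R0 from knows(b,e)
round 1: derive cover(b,j) via R0 from knows(b,j)
round 1: derive cover(d,b) via R0 from knows(d,b)
round 1: derive cover(d,g) via R0 from knows(d,g)
round 1: derive cover(e,e) via R0 from knows(e,e)
round 1: derive cover(f,b) via R0 from knows(f,b)
round 1: derive cover(f,f) via R0 from knows(f,f)
round 1: derive cover(g,d) via R0 from knows(g,d)
round 1: derive cover(h,d) via R0 from knows(h,d)
round 1: derive cover(i,e) via R0 from knows(i,e)
round 1: derive cover(i,g) via R0 from knows(i,g)
round 1: derive cover(i,h) via R0 from knows(i,h)
round 1: derive flow(a,a) via R2 from edge(a,a)
round 1: derive flow(a,j) via R2 from edge(a,j)
round 1: derive flow(d,h) via R2 from edge(d,h)
round 1: derive flow(e,e) via R2 from edge(e,e)
round 1: derive flow(e,i) via R2 from edge(e,i)
round 1: derive flow(e,j) via R2 from edge(e,j)
round 1: derive flow(f,b) via R2 from edge(f,b)
round 1: derive flow(f,j) via R2 from edge(f,j)
round 1: derive flow(g,j) via R2 from edge(g,j)
round 1: derive flow(h,g) via R2 from edge(h,g)
round 1: derive flow(h,i) via R2 from edge(h,i)
round 1: derive flow(i,d) via R2 from edge(i,d)
round 1: derive flow(i,f) via R2 from edge(i,f)
round 1: derive flow(i,i) via R2 from edge(i,i)
round 1: derive flow(j,a) via R2 from edge(j,a)
round 2: derive cover(d,d) via R1 from cover(d,g), cover(g,d)
round 2: derive cover(d,e) via R1 from cover(d,b), cover(b,e)
round 2: derive cover(d,j) via R1 from cover(d,b), cover(b,j)
round 2: derive cover(f,e) via R1 from cover(f,b), cover(b,e)
round 2: derive cover(f,j) via R1 from cover(f,b), cover(b,j)
round 2: derive cover(g,b) via R1 from cover(g,d), cover(d,b)
round 2: derive cover(g,g) via R1 from cover(g,d), cover(d,g)
round 2: derive cover(h,b) via R1 from cover(h,d), cover(d,b)
round 2: derive cover(h,g) via R1 from cover(h,d), cover(d,g)
round 2: derive cover(i,d) via R1 from cover(i,g), cover(g,d)
round 2: derive flow(d,g) via R3 from flow(d,h), flow(h,g)
round 2: derive flow(d,i) via R3 from flow(d,h), flow(h,i)
round 2: derive flow(e,a) via R3 from flow(e,j), flow(j,a)
round 2: derive flow(e,d) via R3 from flow(e,i), flow(i,d)
round 2: derive flow(e,f) via R3 from flow(e,i), flow(i,f)
round 2: derive flow(f,a) via R3 from flow(f,j), flow(j,a)
round 2: derive flow(g,a) via R3 from flow(g,j), flow(j,a)
round 2: derive flow(h,d) via R3 from flow(h,i), flow(i,d)
round 2: derive flow(h,f) via R3 from flow(h,i), flow(i,f)
round 2: derive flow(h,j) via R3 from flow(h,g), flow(g,j)
round 2: derive flow(i,b) via R3 from flow(i,f), flow(f,b)
round 2: derive flow(i,h) via R3 from flow(i,d), flow(d,h)
round 2: derive flow(i,j) via R3 from flow(i,f), flow(f,j)
round 2: derive flow(j,j) via R3 from flow(j,a), flow(a,j)
round 2: derive flow(d,d) via R4 from edge(d,h), cover(h,d)
round 2: derive flow(e,g) via R4 from edge(e,i), cover(i,g)
round 2: derive flow(e,h) via R4 from edge(e,i), cover(i,h)
round 2: derive flow(f,e) via R4 from edge(f,b), cover(b,e)
round 2: derive flow(h,e) via R4 from edge(h,i), cover(i,e)
round 2: derive flow(h,h) via R4 from edge(h,i), cover(i,h)
round 2: derive flow(i,e) via R4 from edge(i,i), cover(i,e)
round 2: derive flow(i,g) via R4 from edge(i,d), cover(d,g)
round 3: derive cover(g,e) via R1 from cover(g,b), cover(b,e)
round 3: derive cover(g,j) via R1 from cover(g,b), cover(b,j)
round 3: derive cover(h,e) via R1 from cover(h,b), cover(b,e)
round 3: derive cover(h,j) via R1 from cover(h,b), cover(b,j)
round 3: derive cover(i,b) via R1 from cover(i,d), cover(d,b)
round 3: derive cover(i,j) via R1 from cover(i,d), cover(d,j)
round 3: derive flow(d,a) via R3 from flow(d,g), flow(g,a)
round 3: derive flow(d,b) via R3 from flow(d,i), flow(i,b)
round 3: derive flow(d,e) via R3 from flow(d,h), flow(h,e)
round 3: derive flow(d,f) via R3 from flow(d,h), flow(h,f)
round 3: derive flow(d,j) via R3 from flow(d,g), flow(g,j)
round 3: derive flow(e,b) via R3 from flow(e,f), flow(f,b)
round 3: derive flow(f,d) via R3 from flow(f,e), flow(e,d)
round 3: derive flow(f,f) via R3 from flow(f,e), flow(e,f)
round 3: derive flow(f,g) via R3 from flow(f,e), flow(e,g)
round 3: derive flow(f,h) via R3 from flow(f,e), flow(e,h)
round 3: derive flow(f,i) via R3 from flow(f,e), flow(e,i)
round 3: derive flow(h,a) via R3 from flow(h,e), flow(e,a)
round 3: derive flow(h,b) via R3 from flow(h,f), flow(f,b)
round 3: derive flow(i,a) via R3 from flow(i,e), flow(e,a)

flow(a,a)
flow(a,j)
flow(d,a)
flow(d,b)
flow(d,d)
flow(d,e)
flow(d,f)
flow(d,g)
flow(d,h)
flow(d,i)
flow(d,j)
flow(e,a)
flow(e,b)
flow(e,d)
flow(e,e)
flow(e,f)
flow(e,g)
flow(e,h)
flow(e,i)
flow(e,j)
flow(f,a)
flow(f,b)
flow(f,d)
flow(f,e)
flow(f,f)
flow(f,g)
flow(f,h)
flow(f,i)
flow(f,j)
flow(g,a)
flow(g,j)
flow(h,a)
flow(h,b)
flow(h,d)
flow(h,e)
flow(h,f)
flow(h,g)
flow(h,h)
flow(h,i)
flow(h,j)
flow(i,a)
flow(i,b)
flow(i,d)
flow(i,e)
flow(i,f)
flow(i,g)
flow(i,h)
flow(i,i)
flow(i,j)
flow(j,a)
flow(j,j)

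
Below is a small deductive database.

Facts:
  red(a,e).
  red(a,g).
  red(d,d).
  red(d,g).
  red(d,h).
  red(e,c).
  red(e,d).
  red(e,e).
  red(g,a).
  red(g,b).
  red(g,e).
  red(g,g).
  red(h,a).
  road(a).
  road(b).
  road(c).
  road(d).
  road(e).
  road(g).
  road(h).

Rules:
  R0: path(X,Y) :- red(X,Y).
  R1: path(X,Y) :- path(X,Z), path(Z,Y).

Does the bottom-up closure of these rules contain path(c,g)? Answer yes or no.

round 1: derive path(a,e) via R0 from red(a,e)
round 1: derive path(a,g) via R0 from red(a,g)
round 1: derive path(d,d) via R0 from red(d,d)
round 1: derive path(d,g) via R0 from red(d,g)
round 1: derive path(d,h) via R0 from red(d,h)
round 1: derive path(e,c) via R0 from red(e,c)
round 1: derive path(e,d) via R0 from red(e,d)
round 1: derive path(e,e) via R0 from red(e,e)
round 1: derive path(g,a) via R0 from red(g,a)
round 1: derive path(g,b) via R0 from red(g,b)
round 1: derive path(g,e) via R0 from red(g,e)
round 1: derive path(g,g) via R0 from red(g,g)
round 1: derive path(h,a) via R0 from red(h,a)
round 2: derive path(a,a) via R1 from path(a,g), path(g,a)
round 2: derive path(a,b) via R1 from path(a,g), path(g,b)
round 2: derive path(a,c) via R1 from path(a,e), path(e,c)
round 2: derive path(a,d) via R1 from path(a,e), path(e,d)
round 2: derive path(d,a) via R1 from path(d,g), path(g,a)
round 2: derive path(d,b) via R1 from path(d,g), path(g,b)
round 2: derive path(d,e) via R1 from path(d,g), path(g,e)
round 2: derive path(e,g) via R1 from path(e,d), path(d,g)
round 2: derive path(e,h) via R1 from path(e,d), path(d,h)
round 2: derive path(g,c) via R1 from path(g,e), path(e,c)
round 2: derive path(g,d) via R1 from path(g,e), path(e,d)
round 2: derive path(h,e) via R1 from path(h,a), path(a,e)
round 2: derive path(h,g) via R1 from path(h,a), path(a,g)
round 3: derive path(a,h) via R1 from path(a,d), path(d,h)
round 3: derive path(d,c) via R1 from path(d,a), path(a,c)
round 3: derive path(e,a) via R1 from path(e,d), path(d,a)
round 3: derive path(e,b) via R1 from path(e,d), path(d,b)
round 3: derive path(g,h) via R1 from path(g,d), path(d,h)
round 3: derive path(h,b) via R1 from path(h,a), path(a,b)
round 3: derive path(h,c) via R1 from path(h,a), path(a,c)
round 3: derive path(h,d) via R1 from path(h,a), path(a,d)
round 3: derive path(h,h) via R1 from path(h,e), path(e,h)

no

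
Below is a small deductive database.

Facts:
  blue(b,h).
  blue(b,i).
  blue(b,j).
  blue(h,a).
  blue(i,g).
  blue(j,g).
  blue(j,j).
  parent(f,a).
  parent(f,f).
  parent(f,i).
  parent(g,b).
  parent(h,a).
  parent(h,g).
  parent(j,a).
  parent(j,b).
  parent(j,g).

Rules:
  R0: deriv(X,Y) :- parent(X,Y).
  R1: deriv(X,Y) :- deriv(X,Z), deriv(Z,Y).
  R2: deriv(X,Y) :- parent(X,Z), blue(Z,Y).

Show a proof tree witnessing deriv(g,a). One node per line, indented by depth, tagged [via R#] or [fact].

deriv(g,a)  [via R1]
  deriv(g,h)  [via R2]
    parent(g,b)  [fact]
    blue(b,h)  [fact]
  deriv(h,a)  [via R0]
    parent(h,a)  [fact]

round 1: derive deriv(f,a) via R0 from parent(f,a)
round 1: derive deriv(f,f) via R0 from parent(f,f)
round 1: derive deriv(f,i) via R0 from parent(f,i)
round 1: derive deriv(g,b) via R0 from parent(g,b)
round 1: derive deriv(h,a) via R0 from parent(h,a)
round 1: derive deriv(h,g) via R0 from parent(h,g)
round 1: derive deriv(j,a) via R0 from parent(j,a)
round 1: derive deriv(j,b) via R0 from parent(j,b)
round 1: derive deriv(j,g) via R0 from parent(j,g)
round 1: derive deriv(f,g) via R2 from parent(f,i), blue(i,g)
round 1: derive deriv(g,h) via R2 from parent(g,b), blue(b,h)
round 1: derive deriv(g,i) via R2 from parent(g,b), blue(b,i)
round 1: derive deriv(g,j) via R2 from parent(g,b), blue(b,j)
round 1: derive deriv(j,h) via R2 from parent(j,b), blue(b,h)
round 1: derive deriv(j,i) via R2 from parent(j,b), blue(b,i)
round 1: derive deriv(j,j) via R2 from parent(j,b), blue(b,j)
round 2: derive deriv(f,b) via R1 from deriv(f,g), deriv(g,b)
round 2: derive deriv(f,h) via R1 from deriv(f,g), deriv(g,h)
round 2: derive deriv(f,j) via R1 from deriv(f,g), deriv(g,j)
round 2: derive deriv(g,a) via R1 from deriv(g,h), deriv(h,a)
round 2: derive deriv(g,g) via R1 from deriv(g,h), deriv(h,g)
round 2: derive deriv(h,b) via R1 from deriv(h,g), deriv(g,b)
round 2: derive deriv(h,h) via R1 from deriv(h,g), deriv(g,h)
round 2: derive deriv(h,i) via R1 from deriv(h,g), deriv(g,i)
round 2: derive deriv(h,j) via R1 from deriv(h,g), deriv(g,j)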